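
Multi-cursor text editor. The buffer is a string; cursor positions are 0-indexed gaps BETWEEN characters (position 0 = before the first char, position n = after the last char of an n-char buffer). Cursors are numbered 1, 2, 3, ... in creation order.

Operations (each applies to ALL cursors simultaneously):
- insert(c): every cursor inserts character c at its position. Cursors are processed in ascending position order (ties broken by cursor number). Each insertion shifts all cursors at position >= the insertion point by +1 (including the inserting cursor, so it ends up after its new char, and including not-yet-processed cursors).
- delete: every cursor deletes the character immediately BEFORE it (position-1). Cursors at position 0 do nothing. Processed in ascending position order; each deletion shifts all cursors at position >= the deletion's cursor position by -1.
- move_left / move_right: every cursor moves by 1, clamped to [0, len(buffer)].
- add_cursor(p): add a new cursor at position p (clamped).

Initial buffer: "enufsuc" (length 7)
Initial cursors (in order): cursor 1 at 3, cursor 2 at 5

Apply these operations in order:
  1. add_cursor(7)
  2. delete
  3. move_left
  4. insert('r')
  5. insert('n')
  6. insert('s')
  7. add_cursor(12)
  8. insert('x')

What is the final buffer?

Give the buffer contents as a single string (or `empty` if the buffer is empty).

After op 1 (add_cursor(7)): buffer="enufsuc" (len 7), cursors c1@3 c2@5 c3@7, authorship .......
After op 2 (delete): buffer="enfu" (len 4), cursors c1@2 c2@3 c3@4, authorship ....
After op 3 (move_left): buffer="enfu" (len 4), cursors c1@1 c2@2 c3@3, authorship ....
After op 4 (insert('r')): buffer="ernrfru" (len 7), cursors c1@2 c2@4 c3@6, authorship .1.2.3.
After op 5 (insert('n')): buffer="ernnrnfrnu" (len 10), cursors c1@3 c2@6 c3@9, authorship .11.22.33.
After op 6 (insert('s')): buffer="ernsnrnsfrnsu" (len 13), cursors c1@4 c2@8 c3@12, authorship .111.222.333.
After op 7 (add_cursor(12)): buffer="ernsnrnsfrnsu" (len 13), cursors c1@4 c2@8 c3@12 c4@12, authorship .111.222.333.
After op 8 (insert('x')): buffer="ernsxnrnsxfrnsxxu" (len 17), cursors c1@5 c2@10 c3@16 c4@16, authorship .1111.2222.33334.

Answer: ernsxnrnsxfrnsxxu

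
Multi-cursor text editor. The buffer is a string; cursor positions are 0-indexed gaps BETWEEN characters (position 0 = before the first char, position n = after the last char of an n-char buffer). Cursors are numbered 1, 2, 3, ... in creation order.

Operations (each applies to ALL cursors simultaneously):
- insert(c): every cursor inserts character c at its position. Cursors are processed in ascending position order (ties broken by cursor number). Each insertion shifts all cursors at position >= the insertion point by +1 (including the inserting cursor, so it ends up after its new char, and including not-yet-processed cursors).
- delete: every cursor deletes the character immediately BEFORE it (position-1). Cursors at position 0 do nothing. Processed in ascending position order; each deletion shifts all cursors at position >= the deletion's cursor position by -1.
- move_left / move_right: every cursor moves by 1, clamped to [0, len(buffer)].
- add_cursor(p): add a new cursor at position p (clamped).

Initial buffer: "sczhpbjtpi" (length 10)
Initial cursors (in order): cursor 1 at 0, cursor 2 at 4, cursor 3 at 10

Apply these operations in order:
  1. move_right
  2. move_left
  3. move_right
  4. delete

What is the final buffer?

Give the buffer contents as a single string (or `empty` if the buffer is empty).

Answer: czhbjtp

Derivation:
After op 1 (move_right): buffer="sczhpbjtpi" (len 10), cursors c1@1 c2@5 c3@10, authorship ..........
After op 2 (move_left): buffer="sczhpbjtpi" (len 10), cursors c1@0 c2@4 c3@9, authorship ..........
After op 3 (move_right): buffer="sczhpbjtpi" (len 10), cursors c1@1 c2@5 c3@10, authorship ..........
After op 4 (delete): buffer="czhbjtp" (len 7), cursors c1@0 c2@3 c3@7, authorship .......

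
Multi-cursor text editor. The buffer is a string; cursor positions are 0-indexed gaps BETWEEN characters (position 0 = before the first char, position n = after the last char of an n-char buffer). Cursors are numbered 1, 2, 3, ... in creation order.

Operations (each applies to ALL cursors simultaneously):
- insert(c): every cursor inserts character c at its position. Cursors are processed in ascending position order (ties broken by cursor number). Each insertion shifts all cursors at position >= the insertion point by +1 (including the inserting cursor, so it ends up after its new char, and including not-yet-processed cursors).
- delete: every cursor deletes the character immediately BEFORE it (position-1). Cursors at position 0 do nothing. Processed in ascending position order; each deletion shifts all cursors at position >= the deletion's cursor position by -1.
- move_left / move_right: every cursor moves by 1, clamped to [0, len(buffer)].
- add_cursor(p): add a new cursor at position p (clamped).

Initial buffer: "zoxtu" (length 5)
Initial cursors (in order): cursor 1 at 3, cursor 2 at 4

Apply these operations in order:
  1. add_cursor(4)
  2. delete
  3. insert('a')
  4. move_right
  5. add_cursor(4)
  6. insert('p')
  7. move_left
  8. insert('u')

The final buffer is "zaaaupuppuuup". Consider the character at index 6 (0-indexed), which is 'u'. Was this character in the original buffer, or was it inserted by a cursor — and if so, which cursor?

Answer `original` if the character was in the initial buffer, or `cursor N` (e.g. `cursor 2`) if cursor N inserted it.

Answer: original

Derivation:
After op 1 (add_cursor(4)): buffer="zoxtu" (len 5), cursors c1@3 c2@4 c3@4, authorship .....
After op 2 (delete): buffer="zu" (len 2), cursors c1@1 c2@1 c3@1, authorship ..
After op 3 (insert('a')): buffer="zaaau" (len 5), cursors c1@4 c2@4 c3@4, authorship .123.
After op 4 (move_right): buffer="zaaau" (len 5), cursors c1@5 c2@5 c3@5, authorship .123.
After op 5 (add_cursor(4)): buffer="zaaau" (len 5), cursors c4@4 c1@5 c2@5 c3@5, authorship .123.
After op 6 (insert('p')): buffer="zaaapuppp" (len 9), cursors c4@5 c1@9 c2@9 c3@9, authorship .1234.123
After op 7 (move_left): buffer="zaaapuppp" (len 9), cursors c4@4 c1@8 c2@8 c3@8, authorship .1234.123
After op 8 (insert('u')): buffer="zaaaupuppuuup" (len 13), cursors c4@5 c1@12 c2@12 c3@12, authorship .12344.121233
Authorship (.=original, N=cursor N): . 1 2 3 4 4 . 1 2 1 2 3 3
Index 6: author = original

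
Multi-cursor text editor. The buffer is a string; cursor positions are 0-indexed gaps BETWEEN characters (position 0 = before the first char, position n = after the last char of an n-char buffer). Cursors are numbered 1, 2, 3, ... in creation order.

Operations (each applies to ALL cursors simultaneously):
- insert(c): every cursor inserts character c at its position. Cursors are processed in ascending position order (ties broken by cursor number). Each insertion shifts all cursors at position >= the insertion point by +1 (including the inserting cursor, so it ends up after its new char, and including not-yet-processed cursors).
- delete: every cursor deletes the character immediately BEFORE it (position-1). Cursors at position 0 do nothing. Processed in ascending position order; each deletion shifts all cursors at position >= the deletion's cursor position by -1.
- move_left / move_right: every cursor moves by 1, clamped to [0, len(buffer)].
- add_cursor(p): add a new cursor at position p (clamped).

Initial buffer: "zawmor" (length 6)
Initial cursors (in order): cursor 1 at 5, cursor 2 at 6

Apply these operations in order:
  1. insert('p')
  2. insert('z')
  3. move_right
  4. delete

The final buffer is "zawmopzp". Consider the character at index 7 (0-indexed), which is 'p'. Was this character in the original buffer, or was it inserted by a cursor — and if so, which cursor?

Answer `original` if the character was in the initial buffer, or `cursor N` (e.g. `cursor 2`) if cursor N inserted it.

Answer: cursor 2

Derivation:
After op 1 (insert('p')): buffer="zawmoprp" (len 8), cursors c1@6 c2@8, authorship .....1.2
After op 2 (insert('z')): buffer="zawmopzrpz" (len 10), cursors c1@7 c2@10, authorship .....11.22
After op 3 (move_right): buffer="zawmopzrpz" (len 10), cursors c1@8 c2@10, authorship .....11.22
After op 4 (delete): buffer="zawmopzp" (len 8), cursors c1@7 c2@8, authorship .....112
Authorship (.=original, N=cursor N): . . . . . 1 1 2
Index 7: author = 2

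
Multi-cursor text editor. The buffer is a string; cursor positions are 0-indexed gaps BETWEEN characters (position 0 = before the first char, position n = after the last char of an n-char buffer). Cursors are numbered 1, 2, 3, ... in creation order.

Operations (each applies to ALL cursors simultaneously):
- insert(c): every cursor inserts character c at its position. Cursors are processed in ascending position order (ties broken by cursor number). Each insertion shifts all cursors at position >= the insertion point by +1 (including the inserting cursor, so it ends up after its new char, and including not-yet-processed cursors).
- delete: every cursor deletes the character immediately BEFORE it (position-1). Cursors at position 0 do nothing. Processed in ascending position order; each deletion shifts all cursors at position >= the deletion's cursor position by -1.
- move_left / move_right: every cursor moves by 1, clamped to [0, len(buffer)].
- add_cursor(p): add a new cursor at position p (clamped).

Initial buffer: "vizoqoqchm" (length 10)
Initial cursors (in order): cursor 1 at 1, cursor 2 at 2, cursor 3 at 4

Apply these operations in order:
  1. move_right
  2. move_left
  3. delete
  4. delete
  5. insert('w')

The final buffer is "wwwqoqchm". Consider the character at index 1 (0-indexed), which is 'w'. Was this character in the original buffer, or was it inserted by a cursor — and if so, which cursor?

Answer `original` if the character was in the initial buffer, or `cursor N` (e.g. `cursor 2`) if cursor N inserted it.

Answer: cursor 2

Derivation:
After op 1 (move_right): buffer="vizoqoqchm" (len 10), cursors c1@2 c2@3 c3@5, authorship ..........
After op 2 (move_left): buffer="vizoqoqchm" (len 10), cursors c1@1 c2@2 c3@4, authorship ..........
After op 3 (delete): buffer="zqoqchm" (len 7), cursors c1@0 c2@0 c3@1, authorship .......
After op 4 (delete): buffer="qoqchm" (len 6), cursors c1@0 c2@0 c3@0, authorship ......
After op 5 (insert('w')): buffer="wwwqoqchm" (len 9), cursors c1@3 c2@3 c3@3, authorship 123......
Authorship (.=original, N=cursor N): 1 2 3 . . . . . .
Index 1: author = 2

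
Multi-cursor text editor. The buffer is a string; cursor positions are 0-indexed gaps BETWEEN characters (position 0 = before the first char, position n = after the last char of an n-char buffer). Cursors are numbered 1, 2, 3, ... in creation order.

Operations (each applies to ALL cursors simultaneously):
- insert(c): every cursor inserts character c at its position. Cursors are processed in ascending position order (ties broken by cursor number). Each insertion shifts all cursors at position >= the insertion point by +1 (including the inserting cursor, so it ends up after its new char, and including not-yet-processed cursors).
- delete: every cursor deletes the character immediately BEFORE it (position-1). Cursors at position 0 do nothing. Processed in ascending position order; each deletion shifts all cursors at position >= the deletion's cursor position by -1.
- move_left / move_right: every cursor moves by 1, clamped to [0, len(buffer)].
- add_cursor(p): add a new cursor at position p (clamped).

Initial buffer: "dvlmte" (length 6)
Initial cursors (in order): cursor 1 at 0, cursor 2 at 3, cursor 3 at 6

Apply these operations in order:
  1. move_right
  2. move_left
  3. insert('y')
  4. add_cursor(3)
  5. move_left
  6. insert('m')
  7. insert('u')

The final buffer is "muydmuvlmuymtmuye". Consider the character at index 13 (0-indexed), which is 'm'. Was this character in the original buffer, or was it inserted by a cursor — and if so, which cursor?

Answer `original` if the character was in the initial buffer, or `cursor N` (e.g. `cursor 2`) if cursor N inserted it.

After op 1 (move_right): buffer="dvlmte" (len 6), cursors c1@1 c2@4 c3@6, authorship ......
After op 2 (move_left): buffer="dvlmte" (len 6), cursors c1@0 c2@3 c3@5, authorship ......
After op 3 (insert('y')): buffer="ydvlymtye" (len 9), cursors c1@1 c2@5 c3@8, authorship 1...2..3.
After op 4 (add_cursor(3)): buffer="ydvlymtye" (len 9), cursors c1@1 c4@3 c2@5 c3@8, authorship 1...2..3.
After op 5 (move_left): buffer="ydvlymtye" (len 9), cursors c1@0 c4@2 c2@4 c3@7, authorship 1...2..3.
After op 6 (insert('m')): buffer="mydmvlmymtmye" (len 13), cursors c1@1 c4@4 c2@7 c3@11, authorship 11.4..22..33.
After op 7 (insert('u')): buffer="muydmuvlmuymtmuye" (len 17), cursors c1@2 c4@6 c2@10 c3@15, authorship 111.44..222..333.
Authorship (.=original, N=cursor N): 1 1 1 . 4 4 . . 2 2 2 . . 3 3 3 .
Index 13: author = 3

Answer: cursor 3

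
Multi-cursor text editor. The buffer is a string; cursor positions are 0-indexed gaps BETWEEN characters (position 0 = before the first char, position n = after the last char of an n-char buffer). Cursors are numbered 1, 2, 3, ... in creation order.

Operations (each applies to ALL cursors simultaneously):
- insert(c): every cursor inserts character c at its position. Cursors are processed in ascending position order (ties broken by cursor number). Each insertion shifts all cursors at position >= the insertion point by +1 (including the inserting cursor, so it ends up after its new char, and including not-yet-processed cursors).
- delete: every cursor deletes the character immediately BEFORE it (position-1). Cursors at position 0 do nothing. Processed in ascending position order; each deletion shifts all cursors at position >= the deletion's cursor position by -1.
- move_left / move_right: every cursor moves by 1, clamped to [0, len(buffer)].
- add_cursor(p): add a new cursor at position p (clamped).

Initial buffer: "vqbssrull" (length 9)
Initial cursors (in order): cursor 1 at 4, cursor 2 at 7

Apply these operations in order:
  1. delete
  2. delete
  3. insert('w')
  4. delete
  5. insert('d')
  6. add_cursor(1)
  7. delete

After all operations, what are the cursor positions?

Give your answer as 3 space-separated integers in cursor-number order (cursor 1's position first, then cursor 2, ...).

After op 1 (delete): buffer="vqbsrll" (len 7), cursors c1@3 c2@5, authorship .......
After op 2 (delete): buffer="vqsll" (len 5), cursors c1@2 c2@3, authorship .....
After op 3 (insert('w')): buffer="vqwswll" (len 7), cursors c1@3 c2@5, authorship ..1.2..
After op 4 (delete): buffer="vqsll" (len 5), cursors c1@2 c2@3, authorship .....
After op 5 (insert('d')): buffer="vqdsdll" (len 7), cursors c1@3 c2@5, authorship ..1.2..
After op 6 (add_cursor(1)): buffer="vqdsdll" (len 7), cursors c3@1 c1@3 c2@5, authorship ..1.2..
After op 7 (delete): buffer="qsll" (len 4), cursors c3@0 c1@1 c2@2, authorship ....

Answer: 1 2 0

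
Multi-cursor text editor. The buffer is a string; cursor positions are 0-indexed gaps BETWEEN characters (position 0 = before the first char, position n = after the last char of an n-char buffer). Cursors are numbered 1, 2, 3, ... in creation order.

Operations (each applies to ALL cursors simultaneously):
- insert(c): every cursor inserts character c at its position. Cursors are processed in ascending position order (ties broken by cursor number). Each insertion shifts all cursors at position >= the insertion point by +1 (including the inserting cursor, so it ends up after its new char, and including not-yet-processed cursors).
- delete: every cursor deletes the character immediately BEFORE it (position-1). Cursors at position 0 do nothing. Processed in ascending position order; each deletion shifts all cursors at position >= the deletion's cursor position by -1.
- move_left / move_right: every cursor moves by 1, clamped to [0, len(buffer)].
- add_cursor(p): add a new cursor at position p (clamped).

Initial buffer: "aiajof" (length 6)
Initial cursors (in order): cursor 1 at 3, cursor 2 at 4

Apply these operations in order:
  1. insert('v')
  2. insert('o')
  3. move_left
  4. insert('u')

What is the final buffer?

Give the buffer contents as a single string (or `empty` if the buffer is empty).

Answer: aiavuojvuoof

Derivation:
After op 1 (insert('v')): buffer="aiavjvof" (len 8), cursors c1@4 c2@6, authorship ...1.2..
After op 2 (insert('o')): buffer="aiavojvoof" (len 10), cursors c1@5 c2@8, authorship ...11.22..
After op 3 (move_left): buffer="aiavojvoof" (len 10), cursors c1@4 c2@7, authorship ...11.22..
After op 4 (insert('u')): buffer="aiavuojvuoof" (len 12), cursors c1@5 c2@9, authorship ...111.222..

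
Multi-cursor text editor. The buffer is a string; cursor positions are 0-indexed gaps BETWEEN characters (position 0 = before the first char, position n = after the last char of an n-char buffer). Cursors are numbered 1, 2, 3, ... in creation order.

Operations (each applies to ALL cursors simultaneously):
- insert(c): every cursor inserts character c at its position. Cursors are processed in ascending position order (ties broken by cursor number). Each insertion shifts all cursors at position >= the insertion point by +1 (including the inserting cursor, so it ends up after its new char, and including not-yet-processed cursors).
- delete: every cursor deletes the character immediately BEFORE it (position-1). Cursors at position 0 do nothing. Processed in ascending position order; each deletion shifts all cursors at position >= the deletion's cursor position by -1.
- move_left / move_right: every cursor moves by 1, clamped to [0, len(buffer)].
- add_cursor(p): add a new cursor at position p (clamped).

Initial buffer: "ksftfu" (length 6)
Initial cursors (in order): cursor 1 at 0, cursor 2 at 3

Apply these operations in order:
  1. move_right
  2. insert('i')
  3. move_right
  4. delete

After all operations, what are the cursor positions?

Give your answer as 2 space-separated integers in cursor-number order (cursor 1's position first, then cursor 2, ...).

Answer: 2 5

Derivation:
After op 1 (move_right): buffer="ksftfu" (len 6), cursors c1@1 c2@4, authorship ......
After op 2 (insert('i')): buffer="kisftifu" (len 8), cursors c1@2 c2@6, authorship .1...2..
After op 3 (move_right): buffer="kisftifu" (len 8), cursors c1@3 c2@7, authorship .1...2..
After op 4 (delete): buffer="kiftiu" (len 6), cursors c1@2 c2@5, authorship .1..2.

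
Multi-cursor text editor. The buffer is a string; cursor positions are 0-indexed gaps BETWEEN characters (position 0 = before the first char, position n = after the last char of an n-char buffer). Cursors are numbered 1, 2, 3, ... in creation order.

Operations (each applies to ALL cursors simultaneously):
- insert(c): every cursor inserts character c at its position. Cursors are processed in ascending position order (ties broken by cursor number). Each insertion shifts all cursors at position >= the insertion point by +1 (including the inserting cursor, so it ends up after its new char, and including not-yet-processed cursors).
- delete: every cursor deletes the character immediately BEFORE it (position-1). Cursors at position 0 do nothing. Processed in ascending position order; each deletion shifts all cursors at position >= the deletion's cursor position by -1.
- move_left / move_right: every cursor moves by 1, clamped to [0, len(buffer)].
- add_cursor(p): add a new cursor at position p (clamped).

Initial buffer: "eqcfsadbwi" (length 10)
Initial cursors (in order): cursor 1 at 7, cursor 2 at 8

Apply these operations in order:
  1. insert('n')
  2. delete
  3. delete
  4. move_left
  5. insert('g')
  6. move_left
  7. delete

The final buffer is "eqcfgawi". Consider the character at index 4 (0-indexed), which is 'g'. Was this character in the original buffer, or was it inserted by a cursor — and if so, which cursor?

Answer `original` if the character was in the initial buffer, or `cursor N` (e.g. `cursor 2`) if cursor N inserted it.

Answer: cursor 2

Derivation:
After op 1 (insert('n')): buffer="eqcfsadnbnwi" (len 12), cursors c1@8 c2@10, authorship .......1.2..
After op 2 (delete): buffer="eqcfsadbwi" (len 10), cursors c1@7 c2@8, authorship ..........
After op 3 (delete): buffer="eqcfsawi" (len 8), cursors c1@6 c2@6, authorship ........
After op 4 (move_left): buffer="eqcfsawi" (len 8), cursors c1@5 c2@5, authorship ........
After op 5 (insert('g')): buffer="eqcfsggawi" (len 10), cursors c1@7 c2@7, authorship .....12...
After op 6 (move_left): buffer="eqcfsggawi" (len 10), cursors c1@6 c2@6, authorship .....12...
After op 7 (delete): buffer="eqcfgawi" (len 8), cursors c1@4 c2@4, authorship ....2...
Authorship (.=original, N=cursor N): . . . . 2 . . .
Index 4: author = 2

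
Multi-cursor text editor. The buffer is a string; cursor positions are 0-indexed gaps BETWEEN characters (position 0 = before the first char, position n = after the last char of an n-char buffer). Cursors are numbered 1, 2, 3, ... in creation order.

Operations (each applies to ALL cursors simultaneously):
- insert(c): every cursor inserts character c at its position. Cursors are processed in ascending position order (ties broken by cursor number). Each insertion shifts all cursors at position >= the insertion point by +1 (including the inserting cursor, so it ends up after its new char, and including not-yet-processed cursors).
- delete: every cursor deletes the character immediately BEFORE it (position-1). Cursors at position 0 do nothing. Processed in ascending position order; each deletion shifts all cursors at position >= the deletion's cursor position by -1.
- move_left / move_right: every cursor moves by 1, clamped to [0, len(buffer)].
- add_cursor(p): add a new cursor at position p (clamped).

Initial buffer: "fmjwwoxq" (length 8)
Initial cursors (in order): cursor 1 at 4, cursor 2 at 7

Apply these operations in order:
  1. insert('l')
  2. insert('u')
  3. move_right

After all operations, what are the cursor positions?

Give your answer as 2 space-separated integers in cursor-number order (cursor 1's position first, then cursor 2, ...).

After op 1 (insert('l')): buffer="fmjwlwoxlq" (len 10), cursors c1@5 c2@9, authorship ....1...2.
After op 2 (insert('u')): buffer="fmjwluwoxluq" (len 12), cursors c1@6 c2@11, authorship ....11...22.
After op 3 (move_right): buffer="fmjwluwoxluq" (len 12), cursors c1@7 c2@12, authorship ....11...22.

Answer: 7 12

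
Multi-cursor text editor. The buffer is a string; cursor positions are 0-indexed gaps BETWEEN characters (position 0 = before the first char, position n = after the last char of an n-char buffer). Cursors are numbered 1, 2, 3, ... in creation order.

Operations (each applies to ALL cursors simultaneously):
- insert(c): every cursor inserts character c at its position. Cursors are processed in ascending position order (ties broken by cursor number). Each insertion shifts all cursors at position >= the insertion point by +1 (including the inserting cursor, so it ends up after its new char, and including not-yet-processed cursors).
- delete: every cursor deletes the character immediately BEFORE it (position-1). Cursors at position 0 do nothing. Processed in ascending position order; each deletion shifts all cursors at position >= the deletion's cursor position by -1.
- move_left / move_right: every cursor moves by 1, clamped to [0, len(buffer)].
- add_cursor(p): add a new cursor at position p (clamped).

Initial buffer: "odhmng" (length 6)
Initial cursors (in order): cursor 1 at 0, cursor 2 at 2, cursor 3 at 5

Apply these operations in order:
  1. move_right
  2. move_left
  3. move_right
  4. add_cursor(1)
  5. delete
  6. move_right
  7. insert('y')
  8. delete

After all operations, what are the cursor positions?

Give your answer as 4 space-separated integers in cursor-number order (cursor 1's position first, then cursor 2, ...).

Answer: 1 2 3 1

Derivation:
After op 1 (move_right): buffer="odhmng" (len 6), cursors c1@1 c2@3 c3@6, authorship ......
After op 2 (move_left): buffer="odhmng" (len 6), cursors c1@0 c2@2 c3@5, authorship ......
After op 3 (move_right): buffer="odhmng" (len 6), cursors c1@1 c2@3 c3@6, authorship ......
After op 4 (add_cursor(1)): buffer="odhmng" (len 6), cursors c1@1 c4@1 c2@3 c3@6, authorship ......
After op 5 (delete): buffer="dmn" (len 3), cursors c1@0 c4@0 c2@1 c3@3, authorship ...
After op 6 (move_right): buffer="dmn" (len 3), cursors c1@1 c4@1 c2@2 c3@3, authorship ...
After op 7 (insert('y')): buffer="dyymyny" (len 7), cursors c1@3 c4@3 c2@5 c3@7, authorship .14.2.3
After op 8 (delete): buffer="dmn" (len 3), cursors c1@1 c4@1 c2@2 c3@3, authorship ...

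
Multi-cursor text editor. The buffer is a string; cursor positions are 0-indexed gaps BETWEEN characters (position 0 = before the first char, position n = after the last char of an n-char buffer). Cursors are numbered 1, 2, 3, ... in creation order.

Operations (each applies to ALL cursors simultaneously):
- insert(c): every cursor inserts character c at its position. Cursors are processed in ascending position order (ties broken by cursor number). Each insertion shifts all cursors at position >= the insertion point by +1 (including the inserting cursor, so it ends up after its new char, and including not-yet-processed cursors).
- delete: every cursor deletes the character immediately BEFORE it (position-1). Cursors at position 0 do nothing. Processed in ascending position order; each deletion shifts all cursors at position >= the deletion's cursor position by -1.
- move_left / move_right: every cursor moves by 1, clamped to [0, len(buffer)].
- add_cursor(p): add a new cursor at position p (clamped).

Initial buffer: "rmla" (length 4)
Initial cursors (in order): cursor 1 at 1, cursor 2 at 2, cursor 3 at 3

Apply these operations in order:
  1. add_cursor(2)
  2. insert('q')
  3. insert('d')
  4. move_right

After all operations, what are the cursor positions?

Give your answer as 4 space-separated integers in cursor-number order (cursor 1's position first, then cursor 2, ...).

Answer: 4 9 12 9

Derivation:
After op 1 (add_cursor(2)): buffer="rmla" (len 4), cursors c1@1 c2@2 c4@2 c3@3, authorship ....
After op 2 (insert('q')): buffer="rqmqqlqa" (len 8), cursors c1@2 c2@5 c4@5 c3@7, authorship .1.24.3.
After op 3 (insert('d')): buffer="rqdmqqddlqda" (len 12), cursors c1@3 c2@8 c4@8 c3@11, authorship .11.2424.33.
After op 4 (move_right): buffer="rqdmqqddlqda" (len 12), cursors c1@4 c2@9 c4@9 c3@12, authorship .11.2424.33.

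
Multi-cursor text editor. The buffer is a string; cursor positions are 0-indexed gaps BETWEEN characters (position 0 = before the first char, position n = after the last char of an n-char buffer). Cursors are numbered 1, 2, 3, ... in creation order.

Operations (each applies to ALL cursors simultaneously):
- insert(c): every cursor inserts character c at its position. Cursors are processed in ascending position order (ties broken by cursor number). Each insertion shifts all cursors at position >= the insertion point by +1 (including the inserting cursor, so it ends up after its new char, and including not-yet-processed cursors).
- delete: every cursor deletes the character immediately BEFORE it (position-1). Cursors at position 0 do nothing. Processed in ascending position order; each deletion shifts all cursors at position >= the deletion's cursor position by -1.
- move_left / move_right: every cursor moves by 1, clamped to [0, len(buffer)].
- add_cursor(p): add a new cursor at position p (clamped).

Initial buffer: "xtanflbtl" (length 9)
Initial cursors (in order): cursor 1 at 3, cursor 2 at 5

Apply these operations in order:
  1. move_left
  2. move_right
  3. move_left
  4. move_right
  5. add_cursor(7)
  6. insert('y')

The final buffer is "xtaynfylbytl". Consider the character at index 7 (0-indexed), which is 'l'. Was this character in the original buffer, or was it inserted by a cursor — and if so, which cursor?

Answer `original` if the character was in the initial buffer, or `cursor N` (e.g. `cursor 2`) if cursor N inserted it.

Answer: original

Derivation:
After op 1 (move_left): buffer="xtanflbtl" (len 9), cursors c1@2 c2@4, authorship .........
After op 2 (move_right): buffer="xtanflbtl" (len 9), cursors c1@3 c2@5, authorship .........
After op 3 (move_left): buffer="xtanflbtl" (len 9), cursors c1@2 c2@4, authorship .........
After op 4 (move_right): buffer="xtanflbtl" (len 9), cursors c1@3 c2@5, authorship .........
After op 5 (add_cursor(7)): buffer="xtanflbtl" (len 9), cursors c1@3 c2@5 c3@7, authorship .........
After op 6 (insert('y')): buffer="xtaynfylbytl" (len 12), cursors c1@4 c2@7 c3@10, authorship ...1..2..3..
Authorship (.=original, N=cursor N): . . . 1 . . 2 . . 3 . .
Index 7: author = original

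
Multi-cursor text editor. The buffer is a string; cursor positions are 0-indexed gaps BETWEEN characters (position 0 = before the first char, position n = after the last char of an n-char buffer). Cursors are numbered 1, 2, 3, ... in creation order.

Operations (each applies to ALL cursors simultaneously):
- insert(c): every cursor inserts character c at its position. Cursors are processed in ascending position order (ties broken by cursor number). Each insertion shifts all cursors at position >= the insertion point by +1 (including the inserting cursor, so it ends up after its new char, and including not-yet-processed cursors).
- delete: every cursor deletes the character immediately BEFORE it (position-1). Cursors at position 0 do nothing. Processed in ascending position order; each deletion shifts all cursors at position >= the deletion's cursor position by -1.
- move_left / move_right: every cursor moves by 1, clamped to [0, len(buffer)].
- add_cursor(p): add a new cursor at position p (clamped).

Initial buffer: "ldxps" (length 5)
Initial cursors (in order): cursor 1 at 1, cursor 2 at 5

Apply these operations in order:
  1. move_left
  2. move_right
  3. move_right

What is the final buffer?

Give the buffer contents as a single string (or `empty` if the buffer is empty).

Answer: ldxps

Derivation:
After op 1 (move_left): buffer="ldxps" (len 5), cursors c1@0 c2@4, authorship .....
After op 2 (move_right): buffer="ldxps" (len 5), cursors c1@1 c2@5, authorship .....
After op 3 (move_right): buffer="ldxps" (len 5), cursors c1@2 c2@5, authorship .....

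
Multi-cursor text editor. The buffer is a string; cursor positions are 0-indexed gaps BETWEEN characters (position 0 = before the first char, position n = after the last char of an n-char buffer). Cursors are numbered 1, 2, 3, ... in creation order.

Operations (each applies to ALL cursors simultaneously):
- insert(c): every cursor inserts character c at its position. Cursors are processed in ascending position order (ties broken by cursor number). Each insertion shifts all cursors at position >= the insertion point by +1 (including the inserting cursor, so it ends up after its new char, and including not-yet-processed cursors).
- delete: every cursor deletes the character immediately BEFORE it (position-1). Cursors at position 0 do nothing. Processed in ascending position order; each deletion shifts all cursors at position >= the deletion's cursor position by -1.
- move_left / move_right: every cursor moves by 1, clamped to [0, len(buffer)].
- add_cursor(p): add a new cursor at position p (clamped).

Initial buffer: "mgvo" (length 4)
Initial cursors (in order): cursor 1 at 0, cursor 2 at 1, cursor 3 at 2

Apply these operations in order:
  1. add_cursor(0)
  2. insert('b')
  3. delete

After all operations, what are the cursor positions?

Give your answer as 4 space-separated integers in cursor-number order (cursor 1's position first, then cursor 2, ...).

Answer: 0 1 2 0

Derivation:
After op 1 (add_cursor(0)): buffer="mgvo" (len 4), cursors c1@0 c4@0 c2@1 c3@2, authorship ....
After op 2 (insert('b')): buffer="bbmbgbvo" (len 8), cursors c1@2 c4@2 c2@4 c3@6, authorship 14.2.3..
After op 3 (delete): buffer="mgvo" (len 4), cursors c1@0 c4@0 c2@1 c3@2, authorship ....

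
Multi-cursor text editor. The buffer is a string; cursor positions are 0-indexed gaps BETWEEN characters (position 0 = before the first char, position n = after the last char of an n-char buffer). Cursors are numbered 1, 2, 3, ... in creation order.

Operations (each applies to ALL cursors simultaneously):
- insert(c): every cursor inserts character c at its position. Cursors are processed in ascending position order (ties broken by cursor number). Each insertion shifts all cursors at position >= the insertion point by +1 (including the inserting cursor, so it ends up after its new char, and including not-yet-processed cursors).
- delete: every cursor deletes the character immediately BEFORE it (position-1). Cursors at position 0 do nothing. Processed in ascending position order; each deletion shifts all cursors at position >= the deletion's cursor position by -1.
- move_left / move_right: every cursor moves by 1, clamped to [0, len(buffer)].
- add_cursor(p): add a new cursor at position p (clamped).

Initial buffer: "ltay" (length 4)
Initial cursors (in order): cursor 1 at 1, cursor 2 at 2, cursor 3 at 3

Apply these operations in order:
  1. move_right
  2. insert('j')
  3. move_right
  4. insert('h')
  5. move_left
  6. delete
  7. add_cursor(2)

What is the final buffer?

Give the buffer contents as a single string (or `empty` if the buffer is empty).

After op 1 (move_right): buffer="ltay" (len 4), cursors c1@2 c2@3 c3@4, authorship ....
After op 2 (insert('j')): buffer="ltjajyj" (len 7), cursors c1@3 c2@5 c3@7, authorship ..1.2.3
After op 3 (move_right): buffer="ltjajyj" (len 7), cursors c1@4 c2@6 c3@7, authorship ..1.2.3
After op 4 (insert('h')): buffer="ltjahjyhjh" (len 10), cursors c1@5 c2@8 c3@10, authorship ..1.12.233
After op 5 (move_left): buffer="ltjahjyhjh" (len 10), cursors c1@4 c2@7 c3@9, authorship ..1.12.233
After op 6 (delete): buffer="ltjhjhh" (len 7), cursors c1@3 c2@5 c3@6, authorship ..11223
After op 7 (add_cursor(2)): buffer="ltjhjhh" (len 7), cursors c4@2 c1@3 c2@5 c3@6, authorship ..11223

Answer: ltjhjhh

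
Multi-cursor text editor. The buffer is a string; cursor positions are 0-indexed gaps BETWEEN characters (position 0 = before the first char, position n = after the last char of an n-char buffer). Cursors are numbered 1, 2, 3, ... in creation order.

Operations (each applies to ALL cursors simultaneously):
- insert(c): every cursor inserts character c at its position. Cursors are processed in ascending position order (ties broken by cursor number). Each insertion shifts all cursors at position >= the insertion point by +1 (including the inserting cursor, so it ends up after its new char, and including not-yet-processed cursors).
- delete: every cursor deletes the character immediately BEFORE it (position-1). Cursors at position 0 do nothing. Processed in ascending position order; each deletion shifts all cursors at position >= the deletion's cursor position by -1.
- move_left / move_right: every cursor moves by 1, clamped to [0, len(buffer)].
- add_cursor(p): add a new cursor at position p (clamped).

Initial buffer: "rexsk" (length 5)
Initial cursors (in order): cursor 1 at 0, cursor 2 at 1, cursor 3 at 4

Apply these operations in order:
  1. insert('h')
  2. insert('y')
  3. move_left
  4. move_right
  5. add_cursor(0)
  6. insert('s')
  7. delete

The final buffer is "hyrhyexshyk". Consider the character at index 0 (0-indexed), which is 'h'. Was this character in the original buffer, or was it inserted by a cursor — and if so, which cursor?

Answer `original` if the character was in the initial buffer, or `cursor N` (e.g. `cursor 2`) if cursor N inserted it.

After op 1 (insert('h')): buffer="hrhexshk" (len 8), cursors c1@1 c2@3 c3@7, authorship 1.2...3.
After op 2 (insert('y')): buffer="hyrhyexshyk" (len 11), cursors c1@2 c2@5 c3@10, authorship 11.22...33.
After op 3 (move_left): buffer="hyrhyexshyk" (len 11), cursors c1@1 c2@4 c3@9, authorship 11.22...33.
After op 4 (move_right): buffer="hyrhyexshyk" (len 11), cursors c1@2 c2@5 c3@10, authorship 11.22...33.
After op 5 (add_cursor(0)): buffer="hyrhyexshyk" (len 11), cursors c4@0 c1@2 c2@5 c3@10, authorship 11.22...33.
After op 6 (insert('s')): buffer="shysrhysexshysk" (len 15), cursors c4@1 c1@4 c2@8 c3@14, authorship 4111.222...333.
After op 7 (delete): buffer="hyrhyexshyk" (len 11), cursors c4@0 c1@2 c2@5 c3@10, authorship 11.22...33.
Authorship (.=original, N=cursor N): 1 1 . 2 2 . . . 3 3 .
Index 0: author = 1

Answer: cursor 1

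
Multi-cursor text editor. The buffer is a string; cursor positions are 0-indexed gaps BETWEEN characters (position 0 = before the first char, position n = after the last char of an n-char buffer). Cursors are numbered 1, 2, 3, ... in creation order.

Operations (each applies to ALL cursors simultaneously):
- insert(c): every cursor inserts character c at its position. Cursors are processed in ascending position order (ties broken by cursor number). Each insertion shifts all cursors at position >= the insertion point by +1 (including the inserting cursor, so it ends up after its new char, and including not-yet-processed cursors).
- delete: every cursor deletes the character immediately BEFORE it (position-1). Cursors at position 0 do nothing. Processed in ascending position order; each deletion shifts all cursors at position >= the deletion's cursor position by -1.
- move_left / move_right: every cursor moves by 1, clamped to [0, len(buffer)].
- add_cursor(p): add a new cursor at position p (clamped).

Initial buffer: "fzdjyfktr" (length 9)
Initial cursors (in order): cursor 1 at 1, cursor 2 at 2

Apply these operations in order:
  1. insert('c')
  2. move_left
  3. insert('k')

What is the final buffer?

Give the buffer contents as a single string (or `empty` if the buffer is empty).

Answer: fkczkcdjyfktr

Derivation:
After op 1 (insert('c')): buffer="fczcdjyfktr" (len 11), cursors c1@2 c2@4, authorship .1.2.......
After op 2 (move_left): buffer="fczcdjyfktr" (len 11), cursors c1@1 c2@3, authorship .1.2.......
After op 3 (insert('k')): buffer="fkczkcdjyfktr" (len 13), cursors c1@2 c2@5, authorship .11.22.......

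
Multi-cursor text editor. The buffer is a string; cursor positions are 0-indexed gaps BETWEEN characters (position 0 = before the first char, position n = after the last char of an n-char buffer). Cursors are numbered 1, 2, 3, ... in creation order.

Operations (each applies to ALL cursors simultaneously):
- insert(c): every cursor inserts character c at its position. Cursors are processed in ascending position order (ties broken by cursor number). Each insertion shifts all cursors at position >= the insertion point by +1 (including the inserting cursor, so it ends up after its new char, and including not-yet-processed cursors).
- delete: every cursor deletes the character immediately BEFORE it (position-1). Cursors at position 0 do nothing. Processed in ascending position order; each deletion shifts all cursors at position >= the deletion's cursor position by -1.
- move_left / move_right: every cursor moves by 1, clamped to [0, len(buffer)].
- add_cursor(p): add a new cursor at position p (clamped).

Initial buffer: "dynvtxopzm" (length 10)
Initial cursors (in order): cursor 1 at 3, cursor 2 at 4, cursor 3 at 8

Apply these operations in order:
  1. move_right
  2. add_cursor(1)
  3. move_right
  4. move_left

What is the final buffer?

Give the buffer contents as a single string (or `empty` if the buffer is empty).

Answer: dynvtxopzm

Derivation:
After op 1 (move_right): buffer="dynvtxopzm" (len 10), cursors c1@4 c2@5 c3@9, authorship ..........
After op 2 (add_cursor(1)): buffer="dynvtxopzm" (len 10), cursors c4@1 c1@4 c2@5 c3@9, authorship ..........
After op 3 (move_right): buffer="dynvtxopzm" (len 10), cursors c4@2 c1@5 c2@6 c3@10, authorship ..........
After op 4 (move_left): buffer="dynvtxopzm" (len 10), cursors c4@1 c1@4 c2@5 c3@9, authorship ..........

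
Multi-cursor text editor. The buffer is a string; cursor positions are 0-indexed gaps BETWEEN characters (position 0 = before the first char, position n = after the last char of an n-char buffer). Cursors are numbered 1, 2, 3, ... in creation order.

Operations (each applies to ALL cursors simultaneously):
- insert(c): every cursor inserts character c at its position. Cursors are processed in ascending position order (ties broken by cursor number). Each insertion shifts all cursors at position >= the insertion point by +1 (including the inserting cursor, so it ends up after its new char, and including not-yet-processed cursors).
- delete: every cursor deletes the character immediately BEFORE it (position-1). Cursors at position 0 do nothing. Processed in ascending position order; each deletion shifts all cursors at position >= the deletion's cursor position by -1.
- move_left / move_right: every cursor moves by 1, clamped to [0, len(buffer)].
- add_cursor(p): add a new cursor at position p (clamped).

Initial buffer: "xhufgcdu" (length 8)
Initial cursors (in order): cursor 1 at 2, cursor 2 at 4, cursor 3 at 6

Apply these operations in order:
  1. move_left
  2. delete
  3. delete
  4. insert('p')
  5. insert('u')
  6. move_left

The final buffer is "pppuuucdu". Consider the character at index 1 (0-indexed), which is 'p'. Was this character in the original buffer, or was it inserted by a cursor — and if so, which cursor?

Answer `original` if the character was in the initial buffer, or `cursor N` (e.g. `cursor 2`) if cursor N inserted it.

After op 1 (move_left): buffer="xhufgcdu" (len 8), cursors c1@1 c2@3 c3@5, authorship ........
After op 2 (delete): buffer="hfcdu" (len 5), cursors c1@0 c2@1 c3@2, authorship .....
After op 3 (delete): buffer="cdu" (len 3), cursors c1@0 c2@0 c3@0, authorship ...
After op 4 (insert('p')): buffer="pppcdu" (len 6), cursors c1@3 c2@3 c3@3, authorship 123...
After op 5 (insert('u')): buffer="pppuuucdu" (len 9), cursors c1@6 c2@6 c3@6, authorship 123123...
After op 6 (move_left): buffer="pppuuucdu" (len 9), cursors c1@5 c2@5 c3@5, authorship 123123...
Authorship (.=original, N=cursor N): 1 2 3 1 2 3 . . .
Index 1: author = 2

Answer: cursor 2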